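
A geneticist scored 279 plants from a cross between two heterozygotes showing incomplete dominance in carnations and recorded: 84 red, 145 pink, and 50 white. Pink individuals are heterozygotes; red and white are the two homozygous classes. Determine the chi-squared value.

With incomplete dominance, a heterozygote × heterozygote cross gives a 1:2:1 phenotypic ratio.
The 1:2:1 ratio has 4 parts, so with N = 279 the expected counts are:
  red: 279 × 1/4 = 69.75
  pink: 279 × 2/4 = 139.5
  white: 279 × 1/4 = 69.75
χ² = Σ (O − E)² / E
  red: (84 − 69.75)² / 69.75 = 2.9113
  pink: (145 − 139.5)² / 139.5 = 0.2168
  white: (50 − 69.75)² / 69.75 = 5.5923
χ² = 2.9113 + 0.2168 + 5.5923 = 8.7204 ≈ 8.720

8.720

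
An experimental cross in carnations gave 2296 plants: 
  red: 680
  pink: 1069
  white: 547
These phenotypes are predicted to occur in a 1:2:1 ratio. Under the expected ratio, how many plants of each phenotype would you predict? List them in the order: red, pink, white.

574, 1148, 574

The 1:2:1 ratio has 4 parts, so with N = 2296 the expected counts are:
  red: 2296 × 1/4 = 574
  pink: 2296 × 2/4 = 1148
  white: 2296 × 1/4 = 574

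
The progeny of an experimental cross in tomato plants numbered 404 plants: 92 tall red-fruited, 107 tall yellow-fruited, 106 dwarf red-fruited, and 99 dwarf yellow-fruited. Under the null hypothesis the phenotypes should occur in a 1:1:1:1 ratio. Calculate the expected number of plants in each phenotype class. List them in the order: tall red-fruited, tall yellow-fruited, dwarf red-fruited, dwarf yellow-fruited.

101, 101, 101, 101

The 1:1:1:1 ratio has 4 parts, so with N = 404 the expected counts are:
  tall red-fruited: 404 × 1/4 = 101
  tall yellow-fruited: 404 × 1/4 = 101
  dwarf red-fruited: 404 × 1/4 = 101
  dwarf yellow-fruited: 404 × 1/4 = 101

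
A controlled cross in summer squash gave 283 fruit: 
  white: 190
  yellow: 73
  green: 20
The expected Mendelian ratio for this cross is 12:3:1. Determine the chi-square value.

10.126

Expected counts for N = 283 under a 12:3:1 ratio (total parts = 16):
  white: 283 × 12/16 = 212.25
  yellow: 283 × 3/16 = 53.0625
  green: 283 × 1/16 = 17.6875
χ² = Σ (O − E)² / E
  white: (190 − 212.25)² / 212.25 = 2.3324
  yellow: (73 − 53.0625)² / 53.0625 = 7.4912
  green: (20 − 17.6875)² / 17.6875 = 0.3023
χ² = 2.3324 + 7.4912 + 0.3023 = 10.1259 ≈ 10.126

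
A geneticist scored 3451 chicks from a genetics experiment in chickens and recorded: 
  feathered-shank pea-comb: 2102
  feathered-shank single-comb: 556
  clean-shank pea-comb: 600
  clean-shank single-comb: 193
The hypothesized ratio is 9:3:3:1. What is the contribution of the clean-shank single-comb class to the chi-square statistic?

2.386

Total ratio parts = 16. Expected numbers out of 3451:
  feathered-shank pea-comb: 3451 × 9/16 = 1941.1875
  feathered-shank single-comb: 3451 × 3/16 = 647.0625
  clean-shank pea-comb: 3451 × 3/16 = 647.0625
  clean-shank single-comb: 3451 × 1/16 = 215.6875
Contribution of clean-shank single-comb: (193 − 215.6875)² / 215.6875 = 2.3864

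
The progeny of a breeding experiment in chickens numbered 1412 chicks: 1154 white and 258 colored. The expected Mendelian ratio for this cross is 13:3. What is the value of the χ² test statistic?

The 13:3 ratio has 16 parts, so with N = 1412 the expected counts are:
  white: 1412 × 13/16 = 1147.25
  colored: 1412 × 3/16 = 264.75
χ² = Σ (O − E)² / E
  white: (1154 − 1147.25)² / 1147.25 = 0.0397
  colored: (258 − 264.75)² / 264.75 = 0.1721
χ² = 0.0397 + 0.1721 = 0.2118 ≈ 0.212

0.212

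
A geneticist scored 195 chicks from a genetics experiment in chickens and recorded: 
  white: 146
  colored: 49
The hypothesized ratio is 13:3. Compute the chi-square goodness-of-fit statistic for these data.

5.207

The 13:3 ratio has 16 parts, so with N = 195 the expected counts are:
  white: 195 × 13/16 = 158.4375
  colored: 195 × 3/16 = 36.5625
χ² = Σ (O − E)² / E
  white: (146 − 158.4375)² / 158.4375 = 0.9764
  colored: (49 − 36.5625)² / 36.5625 = 4.2309
χ² = 0.9764 + 4.2309 = 5.2073 ≈ 5.207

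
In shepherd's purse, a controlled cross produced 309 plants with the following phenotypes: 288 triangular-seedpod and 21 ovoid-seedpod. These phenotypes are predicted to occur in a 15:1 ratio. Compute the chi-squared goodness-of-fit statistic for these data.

Expected counts for N = 309 under a 15:1 ratio (total parts = 16):
  triangular-seedpod: 309 × 15/16 = 289.6875
  ovoid-seedpod: 309 × 1/16 = 19.3125
χ² = Σ (O − E)² / E
  triangular-seedpod: (288 − 289.6875)² / 289.6875 = 0.0098
  ovoid-seedpod: (21 − 19.3125)² / 19.3125 = 0.1475
χ² = 0.0098 + 0.1475 = 0.1573 ≈ 0.157

0.157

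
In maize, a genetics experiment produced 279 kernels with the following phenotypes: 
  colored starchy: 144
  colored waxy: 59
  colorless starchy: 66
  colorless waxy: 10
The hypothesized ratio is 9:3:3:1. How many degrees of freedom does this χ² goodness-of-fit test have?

3

A goodness-of-fit test with 4 phenotype classes has df = 4 − 1 = 3.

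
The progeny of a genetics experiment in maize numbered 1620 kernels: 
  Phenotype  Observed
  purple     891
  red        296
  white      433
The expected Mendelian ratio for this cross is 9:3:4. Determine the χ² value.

2.584

The 9:3:4 ratio has 16 parts, so with N = 1620 the expected counts are:
  purple: 1620 × 9/16 = 911.25
  red: 1620 × 3/16 = 303.75
  white: 1620 × 4/16 = 405
χ² = Σ (O − E)² / E
  purple: (891 − 911.25)² / 911.25 = 0.4500
  red: (296 − 303.75)² / 303.75 = 0.1977
  white: (433 − 405)² / 405 = 1.9358
χ² = 0.4500 + 0.1977 + 1.9358 = 2.5835 ≈ 2.584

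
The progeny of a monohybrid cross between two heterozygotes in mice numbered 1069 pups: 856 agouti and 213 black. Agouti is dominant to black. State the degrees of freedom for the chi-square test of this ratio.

1

For a monohybrid cross between heterozygotes with complete dominance, the expected phenotypic ratio is 3:1.
A goodness-of-fit test with 2 phenotype classes has df = 2 − 1 = 1.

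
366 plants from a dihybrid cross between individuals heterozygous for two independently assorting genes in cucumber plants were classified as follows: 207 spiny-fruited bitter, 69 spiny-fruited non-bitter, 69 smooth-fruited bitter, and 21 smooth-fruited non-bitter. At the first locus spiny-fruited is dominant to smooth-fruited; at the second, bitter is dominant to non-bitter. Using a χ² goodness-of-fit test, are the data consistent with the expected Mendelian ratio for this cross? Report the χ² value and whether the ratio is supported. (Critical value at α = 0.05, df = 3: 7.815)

0.164; consistent

A dihybrid F₂ with independent assortment and complete dominance at both loci gives a 9:3:3:1 phenotypic ratio.
Under the 9:3:3:1 hypothesis (Σ ratio = 16, N = 366):
  spiny-fruited bitter: 366 × 9/16 = 205.875
  spiny-fruited non-bitter: 366 × 3/16 = 68.625
  smooth-fruited bitter: 366 × 3/16 = 68.625
  smooth-fruited non-bitter: 366 × 1/16 = 22.875
χ² = Σ (O − E)² / E
  spiny-fruited bitter: (207 − 205.875)² / 205.875 = 0.0061
  spiny-fruited non-bitter: (69 − 68.625)² / 68.625 = 0.0020
  smooth-fruited bitter: (69 − 68.625)² / 68.625 = 0.0020
  smooth-fruited non-bitter: (21 − 22.875)² / 22.875 = 0.1537
χ² = 0.0061 + 0.0020 + 0.0020 + 0.1537 = 0.1638 ≈ 0.164
Degrees of freedom = 4 − 1 = 3; critical value at α = 0.05 is 7.815.
Since 0.164 < 7.815, we fail to reject the null hypothesis — the data are consistent with the 9:3:3:1 ratio.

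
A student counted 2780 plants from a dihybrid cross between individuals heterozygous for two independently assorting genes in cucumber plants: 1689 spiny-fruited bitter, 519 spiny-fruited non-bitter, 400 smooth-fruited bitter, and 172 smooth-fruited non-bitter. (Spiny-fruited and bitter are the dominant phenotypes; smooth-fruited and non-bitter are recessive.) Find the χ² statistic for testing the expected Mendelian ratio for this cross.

A dihybrid F₂ with independent assortment and complete dominance at both loci gives a 9:3:3:1 phenotypic ratio.
Expected counts for N = 2780 under a 9:3:3:1 ratio (total parts = 16):
  spiny-fruited bitter: 2780 × 9/16 = 1563.75
  spiny-fruited non-bitter: 2780 × 3/16 = 521.25
  smooth-fruited bitter: 2780 × 3/16 = 521.25
  smooth-fruited non-bitter: 2780 × 1/16 = 173.75
χ² = Σ (O − E)² / E
  spiny-fruited bitter: (1689 − 1563.75)² / 1563.75 = 10.0320
  spiny-fruited non-bitter: (519 − 521.25)² / 521.25 = 0.0097
  smooth-fruited bitter: (400 − 521.25)² / 521.25 = 28.2044
  smooth-fruited non-bitter: (172 − 173.75)² / 173.75 = 0.0176
χ² = 10.0320 + 0.0097 + 28.2044 + 0.0176 = 38.2637 ≈ 38.264

38.264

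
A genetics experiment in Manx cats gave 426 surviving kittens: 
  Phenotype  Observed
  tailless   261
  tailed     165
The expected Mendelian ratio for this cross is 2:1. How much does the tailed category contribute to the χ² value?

3.725

Under the 2:1 hypothesis (Σ ratio = 3, N = 426):
  tailless: 426 × 2/3 = 284
  tailed: 426 × 1/3 = 142
Contribution of tailed: (165 − 142)² / 142 = 3.7254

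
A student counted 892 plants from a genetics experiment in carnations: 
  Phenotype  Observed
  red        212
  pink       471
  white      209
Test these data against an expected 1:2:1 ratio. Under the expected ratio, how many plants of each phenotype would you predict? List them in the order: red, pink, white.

223, 446, 223

Total ratio parts = 4. Expected numbers out of 892:
  red: 892 × 1/4 = 223
  pink: 892 × 2/4 = 446
  white: 892 × 1/4 = 223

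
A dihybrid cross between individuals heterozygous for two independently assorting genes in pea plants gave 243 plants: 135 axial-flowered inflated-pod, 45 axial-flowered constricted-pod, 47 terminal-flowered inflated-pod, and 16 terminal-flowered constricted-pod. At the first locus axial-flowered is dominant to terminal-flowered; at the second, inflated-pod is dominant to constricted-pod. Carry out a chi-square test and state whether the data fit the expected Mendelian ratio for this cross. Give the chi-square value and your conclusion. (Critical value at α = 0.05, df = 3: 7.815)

0.117; consistent

A dihybrid F₂ with independent assortment and complete dominance at both loci gives a 9:3:3:1 phenotypic ratio.
The 9:3:3:1 ratio has 16 parts, so with N = 243 the expected counts are:
  axial-flowered inflated-pod: 243 × 9/16 = 136.6875
  axial-flowered constricted-pod: 243 × 3/16 = 45.5625
  terminal-flowered inflated-pod: 243 × 3/16 = 45.5625
  terminal-flowered constricted-pod: 243 × 1/16 = 15.1875
χ² = Σ (O − E)² / E
  axial-flowered inflated-pod: (135 − 136.6875)² / 136.6875 = 0.0208
  axial-flowered constricted-pod: (45 − 45.5625)² / 45.5625 = 0.0069
  terminal-flowered inflated-pod: (47 − 45.5625)² / 45.5625 = 0.0454
  terminal-flowered constricted-pod: (16 − 15.1875)² / 15.1875 = 0.0435
χ² = 0.0208 + 0.0069 + 0.0454 + 0.0435 = 0.1166 ≈ 0.117
Degrees of freedom = 4 − 1 = 3; critical value at α = 0.05 is 7.815.
Since 0.117 < 7.815, we fail to reject the null hypothesis — the data are consistent with the 9:3:3:1 ratio.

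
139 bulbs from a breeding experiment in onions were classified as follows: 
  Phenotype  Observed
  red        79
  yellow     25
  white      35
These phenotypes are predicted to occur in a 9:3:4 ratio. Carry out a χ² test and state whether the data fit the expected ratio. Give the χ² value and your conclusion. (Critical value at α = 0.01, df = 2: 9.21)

0.054; consistent

Total ratio parts = 16. Expected numbers out of 139:
  red: 139 × 9/16 = 78.1875
  yellow: 139 × 3/16 = 26.0625
  white: 139 × 4/16 = 34.75
χ² = Σ (O − E)² / E
  red: (79 − 78.1875)² / 78.1875 = 0.0084
  yellow: (25 − 26.0625)² / 26.0625 = 0.0433
  white: (35 − 34.75)² / 34.75 = 0.0018
χ² = 0.0084 + 0.0433 + 0.0018 = 0.0535 ≈ 0.054
Degrees of freedom = 3 − 1 = 2; critical value at α = 0.01 is 9.21.
Since 0.054 < 9.21, we fail to reject the null hypothesis — the data are consistent with the 9:3:4 ratio.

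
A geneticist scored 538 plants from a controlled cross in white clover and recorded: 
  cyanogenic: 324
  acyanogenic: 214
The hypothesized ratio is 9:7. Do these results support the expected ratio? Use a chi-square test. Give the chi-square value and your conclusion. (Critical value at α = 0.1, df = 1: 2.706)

3.451; not consistent

Under the 9:7 hypothesis (Σ ratio = 16, N = 538):
  cyanogenic: 538 × 9/16 = 302.625
  acyanogenic: 538 × 7/16 = 235.375
χ² = Σ (O − E)² / E
  cyanogenic: (324 − 302.625)² / 302.625 = 1.5098
  acyanogenic: (214 − 235.375)² / 235.375 = 1.9411
χ² = 1.5098 + 1.9411 = 3.4509 ≈ 3.451
Degrees of freedom = 2 − 1 = 1; critical value at α = 0.1 is 2.706.
Since 3.451 > 2.706, we reject the null hypothesis — the data do not fit the 9:7 ratio.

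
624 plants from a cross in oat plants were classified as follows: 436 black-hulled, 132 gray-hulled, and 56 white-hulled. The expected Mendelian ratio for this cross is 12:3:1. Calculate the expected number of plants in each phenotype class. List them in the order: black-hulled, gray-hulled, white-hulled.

468, 117, 39

The 12:3:1 ratio has 16 parts, so with N = 624 the expected counts are:
  black-hulled: 624 × 12/16 = 468
  gray-hulled: 624 × 3/16 = 117
  white-hulled: 624 × 1/16 = 39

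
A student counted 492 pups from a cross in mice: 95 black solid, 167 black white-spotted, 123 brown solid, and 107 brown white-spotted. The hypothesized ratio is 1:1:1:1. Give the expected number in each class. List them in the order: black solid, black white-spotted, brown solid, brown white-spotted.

123, 123, 123, 123

Under the 1:1:1:1 hypothesis (Σ ratio = 4, N = 492):
  black solid: 492 × 1/4 = 123
  black white-spotted: 492 × 1/4 = 123
  brown solid: 492 × 1/4 = 123
  brown white-spotted: 492 × 1/4 = 123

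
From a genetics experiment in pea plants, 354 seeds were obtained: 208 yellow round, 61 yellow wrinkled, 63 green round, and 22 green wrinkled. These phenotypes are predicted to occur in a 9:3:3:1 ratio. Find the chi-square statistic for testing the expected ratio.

The 9:3:3:1 ratio has 16 parts, so with N = 354 the expected counts are:
  yellow round: 354 × 9/16 = 199.125
  yellow wrinkled: 354 × 3/16 = 66.375
  green round: 354 × 3/16 = 66.375
  green wrinkled: 354 × 1/16 = 22.125
χ² = Σ (O − E)² / E
  yellow round: (208 − 199.125)² / 199.125 = 0.3956
  yellow wrinkled: (61 − 66.375)² / 66.375 = 0.4353
  green round: (63 − 66.375)² / 66.375 = 0.1716
  green wrinkled: (22 − 22.125)² / 22.125 = 0.0007
χ² = 0.3956 + 0.4353 + 0.1716 + 0.0007 = 1.0032 ≈ 1.003

1.003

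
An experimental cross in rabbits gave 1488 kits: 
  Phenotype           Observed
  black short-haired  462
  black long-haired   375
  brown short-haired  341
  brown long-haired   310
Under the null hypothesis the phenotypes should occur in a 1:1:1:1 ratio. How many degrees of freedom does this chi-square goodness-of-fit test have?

3

A goodness-of-fit test with 4 phenotype classes has df = 4 − 1 = 3.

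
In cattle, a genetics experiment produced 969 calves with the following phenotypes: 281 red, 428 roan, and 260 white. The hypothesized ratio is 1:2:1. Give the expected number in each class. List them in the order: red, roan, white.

The 1:2:1 ratio has 4 parts, so with N = 969 the expected counts are:
  red: 969 × 1/4 = 242.25
  roan: 969 × 2/4 = 484.5
  white: 969 × 1/4 = 242.25

242.25, 484.5, 242.25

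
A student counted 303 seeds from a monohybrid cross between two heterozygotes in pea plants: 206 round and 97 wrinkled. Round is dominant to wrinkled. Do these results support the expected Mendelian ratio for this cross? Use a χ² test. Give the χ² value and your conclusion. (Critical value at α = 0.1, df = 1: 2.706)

7.948; not consistent

For a monohybrid cross between heterozygotes with complete dominance, the expected phenotypic ratio is 3:1.
Expected counts for N = 303 under a 3:1 ratio (total parts = 4):
  round: 303 × 3/4 = 227.25
  wrinkled: 303 × 1/4 = 75.75
χ² = Σ (O − E)² / E
  round: (206 − 227.25)² / 227.25 = 1.9871
  wrinkled: (97 − 75.75)² / 75.75 = 5.9612
χ² = 1.9871 + 5.9612 = 7.9483 ≈ 7.948
Degrees of freedom = 2 − 1 = 1; critical value at α = 0.1 is 2.706.
Since 7.948 > 2.706, we reject the null hypothesis — the data do not fit the 3:1 ratio.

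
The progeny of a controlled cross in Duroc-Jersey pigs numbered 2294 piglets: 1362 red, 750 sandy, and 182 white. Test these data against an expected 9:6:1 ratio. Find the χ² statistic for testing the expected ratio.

The 9:6:1 ratio has 16 parts, so with N = 2294 the expected counts are:
  red: 2294 × 9/16 = 1290.375
  sandy: 2294 × 6/16 = 860.25
  white: 2294 × 1/16 = 143.375
χ² = Σ (O − E)² / E
  red: (1362 − 1290.375)² / 1290.375 = 3.9757
  sandy: (750 − 860.25)² / 860.25 = 14.1297
  white: (182 − 143.375)² / 143.375 = 10.4055
χ² = 3.9757 + 14.1297 + 10.4055 = 28.5109 ≈ 28.511

28.511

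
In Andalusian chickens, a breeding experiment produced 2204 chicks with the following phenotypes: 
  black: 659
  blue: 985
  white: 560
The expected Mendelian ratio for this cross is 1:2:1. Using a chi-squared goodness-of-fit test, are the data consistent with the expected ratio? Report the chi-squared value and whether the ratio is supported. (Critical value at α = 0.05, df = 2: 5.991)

The 1:2:1 ratio has 4 parts, so with N = 2204 the expected counts are:
  black: 2204 × 1/4 = 551
  blue: 2204 × 2/4 = 1102
  white: 2204 × 1/4 = 551
χ² = Σ (O − E)² / E
  black: (659 − 551)² / 551 = 21.1688
  blue: (985 − 1102)² / 1102 = 12.4220
  white: (560 − 551)² / 551 = 0.1470
χ² = 21.1688 + 12.4220 + 0.1470 = 33.7378 ≈ 33.738
Degrees of freedom = 3 − 1 = 2; critical value at α = 0.05 is 5.991.
Since 33.738 > 5.991, we reject the null hypothesis — the data do not fit the 1:2:1 ratio.

33.738; not consistent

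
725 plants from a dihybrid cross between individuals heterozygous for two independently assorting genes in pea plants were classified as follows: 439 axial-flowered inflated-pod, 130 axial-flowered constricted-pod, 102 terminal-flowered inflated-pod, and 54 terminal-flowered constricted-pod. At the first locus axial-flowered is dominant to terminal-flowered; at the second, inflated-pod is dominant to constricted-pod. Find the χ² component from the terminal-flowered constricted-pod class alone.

1.666

A dihybrid F₂ with independent assortment and complete dominance at both loci gives a 9:3:3:1 phenotypic ratio.
The 9:3:3:1 ratio has 16 parts, so with N = 725 the expected counts are:
  axial-flowered inflated-pod: 725 × 9/16 = 407.8125
  axial-flowered constricted-pod: 725 × 3/16 = 135.9375
  terminal-flowered inflated-pod: 725 × 3/16 = 135.9375
  terminal-flowered constricted-pod: 725 × 1/16 = 45.3125
Contribution of terminal-flowered constricted-pod: (54 − 45.3125)² / 45.3125 = 1.6656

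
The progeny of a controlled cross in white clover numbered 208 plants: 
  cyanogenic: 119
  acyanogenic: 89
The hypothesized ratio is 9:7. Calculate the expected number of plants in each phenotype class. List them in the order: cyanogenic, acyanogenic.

Under the 9:7 hypothesis (Σ ratio = 16, N = 208):
  cyanogenic: 208 × 9/16 = 117
  acyanogenic: 208 × 7/16 = 91

117, 91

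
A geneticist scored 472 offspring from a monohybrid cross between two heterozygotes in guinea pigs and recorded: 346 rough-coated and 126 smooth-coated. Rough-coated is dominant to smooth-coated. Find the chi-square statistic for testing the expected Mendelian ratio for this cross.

0.723

For a monohybrid cross between heterozygotes with complete dominance, the expected phenotypic ratio is 3:1.
Under the 3:1 hypothesis (Σ ratio = 4, N = 472):
  rough-coated: 472 × 3/4 = 354
  smooth-coated: 472 × 1/4 = 118
χ² = Σ (O − E)² / E
  rough-coated: (346 − 354)² / 354 = 0.1808
  smooth-coated: (126 − 118)² / 118 = 0.5424
χ² = 0.1808 + 0.5424 = 0.7232 ≈ 0.723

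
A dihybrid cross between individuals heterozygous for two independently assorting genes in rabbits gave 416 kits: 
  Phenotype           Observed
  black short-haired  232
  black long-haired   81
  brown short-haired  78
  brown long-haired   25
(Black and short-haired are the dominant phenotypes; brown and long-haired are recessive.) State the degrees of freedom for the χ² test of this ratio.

A dihybrid F₂ with independent assortment and complete dominance at both loci gives a 9:3:3:1 phenotypic ratio.
A goodness-of-fit test with 4 phenotype classes has df = 4 − 1 = 3.

3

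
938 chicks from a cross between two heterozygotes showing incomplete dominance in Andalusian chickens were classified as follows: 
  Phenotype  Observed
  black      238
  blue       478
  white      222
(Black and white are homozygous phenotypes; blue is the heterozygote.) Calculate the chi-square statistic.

With incomplete dominance, a heterozygote × heterozygote cross gives a 1:2:1 phenotypic ratio.
Expected counts for N = 938 under a 1:2:1 ratio (total parts = 4):
  black: 938 × 1/4 = 234.5
  blue: 938 × 2/4 = 469
  white: 938 × 1/4 = 234.5
χ² = Σ (O − E)² / E
  black: (238 − 234.5)² / 234.5 = 0.0522
  blue: (478 − 469)² / 469 = 0.1727
  white: (222 − 234.5)² / 234.5 = 0.6663
χ² = 0.0522 + 0.1727 + 0.6663 = 0.8912 ≈ 0.891

0.891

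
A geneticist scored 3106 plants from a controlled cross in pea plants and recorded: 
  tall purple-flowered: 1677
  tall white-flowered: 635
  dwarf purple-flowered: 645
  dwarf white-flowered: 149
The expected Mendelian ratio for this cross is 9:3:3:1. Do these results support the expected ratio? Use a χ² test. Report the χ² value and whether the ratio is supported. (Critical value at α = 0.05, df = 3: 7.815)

24.794; not consistent

The 9:3:3:1 ratio has 16 parts, so with N = 3106 the expected counts are:
  tall purple-flowered: 3106 × 9/16 = 1747.125
  tall white-flowered: 3106 × 3/16 = 582.375
  dwarf purple-flowered: 3106 × 3/16 = 582.375
  dwarf white-flowered: 3106 × 1/16 = 194.125
χ² = Σ (O − E)² / E
  tall purple-flowered: (1677 − 1747.125)² / 1747.125 = 2.8146
  tall white-flowered: (635 − 582.375)² / 582.375 = 4.7553
  dwarf purple-flowered: (645 − 582.375)² / 582.375 = 6.7343
  dwarf white-flowered: (149 − 194.125)² / 194.125 = 10.4895
χ² = 2.8146 + 4.7553 + 6.7343 + 10.4895 = 24.7937 ≈ 24.794
Degrees of freedom = 4 − 1 = 3; critical value at α = 0.05 is 7.815.
Since 24.794 > 7.815, we reject the null hypothesis — the data do not fit the 9:3:3:1 ratio.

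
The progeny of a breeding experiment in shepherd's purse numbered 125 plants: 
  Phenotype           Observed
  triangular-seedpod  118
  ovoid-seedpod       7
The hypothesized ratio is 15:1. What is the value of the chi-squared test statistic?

0.090

Expected counts for N = 125 under a 15:1 ratio (total parts = 16):
  triangular-seedpod: 125 × 15/16 = 117.1875
  ovoid-seedpod: 125 × 1/16 = 7.8125
χ² = Σ (O − E)² / E
  triangular-seedpod: (118 − 117.1875)² / 117.1875 = 0.0056
  ovoid-seedpod: (7 − 7.8125)² / 7.8125 = 0.0845
χ² = 0.0056 + 0.0845 = 0.0901 ≈ 0.090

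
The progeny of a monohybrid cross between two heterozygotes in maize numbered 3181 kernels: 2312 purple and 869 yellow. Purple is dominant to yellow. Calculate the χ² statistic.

9.119

For a monohybrid cross between heterozygotes with complete dominance, the expected phenotypic ratio is 3:1.
Total ratio parts = 4. Expected numbers out of 3181:
  purple: 3181 × 3/4 = 2385.75
  yellow: 3181 × 1/4 = 795.25
χ² = Σ (O − E)² / E
  purple: (2312 − 2385.75)² / 2385.75 = 2.2798
  yellow: (869 − 795.25)² / 795.25 = 6.8394
χ² = 2.2798 + 6.8394 = 9.1192 ≈ 9.119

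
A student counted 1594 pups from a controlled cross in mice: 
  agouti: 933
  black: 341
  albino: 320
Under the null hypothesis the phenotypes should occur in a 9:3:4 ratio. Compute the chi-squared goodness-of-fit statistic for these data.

22.877

Expected counts for N = 1594 under a 9:3:4 ratio (total parts = 16):
  agouti: 1594 × 9/16 = 896.625
  black: 1594 × 3/16 = 298.875
  albino: 1594 × 4/16 = 398.5
χ² = Σ (O − E)² / E
  agouti: (933 − 896.625)² / 896.625 = 1.4757
  black: (341 − 298.875)² / 298.875 = 5.9373
  albino: (320 − 398.5)² / 398.5 = 15.4636
χ² = 1.4757 + 5.9373 + 15.4636 = 22.8766 ≈ 22.877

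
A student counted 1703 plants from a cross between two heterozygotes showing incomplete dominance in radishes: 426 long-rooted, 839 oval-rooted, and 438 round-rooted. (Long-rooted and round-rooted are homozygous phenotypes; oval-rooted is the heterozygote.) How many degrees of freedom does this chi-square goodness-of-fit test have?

2

With incomplete dominance, a heterozygote × heterozygote cross gives a 1:2:1 phenotypic ratio.
A goodness-of-fit test with 3 phenotype classes has df = 3 − 1 = 2.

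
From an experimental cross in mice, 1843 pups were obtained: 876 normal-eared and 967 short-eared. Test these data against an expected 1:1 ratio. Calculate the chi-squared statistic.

4.493

The 1:1 ratio has 2 parts, so with N = 1843 the expected counts are:
  normal-eared: 1843 × 1/2 = 921.5
  short-eared: 1843 × 1/2 = 921.5
χ² = Σ (O − E)² / E
  normal-eared: (876 − 921.5)² / 921.5 = 2.2466
  short-eared: (967 − 921.5)² / 921.5 = 2.2466
χ² = 2.2466 + 2.2466 = 4.4932 ≈ 4.493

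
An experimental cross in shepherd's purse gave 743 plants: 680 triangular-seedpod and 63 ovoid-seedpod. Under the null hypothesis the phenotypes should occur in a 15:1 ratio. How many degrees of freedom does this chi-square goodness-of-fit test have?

1

A goodness-of-fit test with 2 phenotype classes has df = 2 − 1 = 1.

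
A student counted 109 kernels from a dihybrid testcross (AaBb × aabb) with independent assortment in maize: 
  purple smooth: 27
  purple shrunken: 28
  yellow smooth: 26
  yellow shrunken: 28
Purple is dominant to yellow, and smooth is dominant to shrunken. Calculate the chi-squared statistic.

A dihybrid testcross with independent assortment gives a 1:1:1:1 ratio.
Expected counts for N = 109 under a 1:1:1:1 ratio (total parts = 4):
  purple smooth: 109 × 1/4 = 27.25
  purple shrunken: 109 × 1/4 = 27.25
  yellow smooth: 109 × 1/4 = 27.25
  yellow shrunken: 109 × 1/4 = 27.25
χ² = Σ (O − E)² / E
  purple smooth: (27 − 27.25)² / 27.25 = 0.0023
  purple shrunken: (28 − 27.25)² / 27.25 = 0.0206
  yellow smooth: (26 − 27.25)² / 27.25 = 0.0573
  yellow shrunken: (28 − 27.25)² / 27.25 = 0.0206
χ² = 0.0023 + 0.0206 + 0.0573 + 0.0206 = 0.1008 ≈ 0.101

0.101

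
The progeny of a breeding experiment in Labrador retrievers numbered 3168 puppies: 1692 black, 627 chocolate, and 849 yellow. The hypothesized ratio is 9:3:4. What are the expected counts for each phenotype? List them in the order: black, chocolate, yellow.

1782, 594, 792

Expected counts for N = 3168 under a 9:3:4 ratio (total parts = 16):
  black: 3168 × 9/16 = 1782
  chocolate: 3168 × 3/16 = 594
  yellow: 3168 × 4/16 = 792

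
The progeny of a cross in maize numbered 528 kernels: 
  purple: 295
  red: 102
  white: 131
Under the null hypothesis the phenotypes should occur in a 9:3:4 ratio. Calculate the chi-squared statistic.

0.112

The 9:3:4 ratio has 16 parts, so with N = 528 the expected counts are:
  purple: 528 × 9/16 = 297
  red: 528 × 3/16 = 99
  white: 528 × 4/16 = 132
χ² = Σ (O − E)² / E
  purple: (295 − 297)² / 297 = 0.0135
  red: (102 − 99)² / 99 = 0.0909
  white: (131 − 132)² / 132 = 0.0076
χ² = 0.0135 + 0.0909 + 0.0076 = 0.112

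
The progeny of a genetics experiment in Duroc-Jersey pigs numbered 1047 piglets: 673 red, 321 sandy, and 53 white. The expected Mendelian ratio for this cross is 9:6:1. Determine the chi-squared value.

27.429

Under the 9:6:1 hypothesis (Σ ratio = 16, N = 1047):
  red: 1047 × 9/16 = 588.9375
  sandy: 1047 × 6/16 = 392.625
  white: 1047 × 1/16 = 65.4375
χ² = Σ (O − E)² / E
  red: (673 − 588.9375)² / 588.9375 = 11.9987
  sandy: (321 − 392.625)² / 392.625 = 13.0663
  white: (53 − 65.4375)² / 65.4375 = 2.3640
χ² = 11.9987 + 13.0663 + 2.3640 = 27.429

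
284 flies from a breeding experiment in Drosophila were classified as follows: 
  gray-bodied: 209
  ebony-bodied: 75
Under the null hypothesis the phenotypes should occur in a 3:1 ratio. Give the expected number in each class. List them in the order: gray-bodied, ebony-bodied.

213, 71

Total ratio parts = 4. Expected numbers out of 284:
  gray-bodied: 284 × 3/4 = 213
  ebony-bodied: 284 × 1/4 = 71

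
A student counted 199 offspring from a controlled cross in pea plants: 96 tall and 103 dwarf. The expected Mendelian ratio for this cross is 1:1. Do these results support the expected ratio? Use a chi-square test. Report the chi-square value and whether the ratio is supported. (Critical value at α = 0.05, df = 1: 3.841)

0.246; consistent

Total ratio parts = 2. Expected numbers out of 199:
  tall: 199 × 1/2 = 99.5
  dwarf: 199 × 1/2 = 99.5
χ² = Σ (O − E)² / E
  tall: (96 − 99.5)² / 99.5 = 0.1231
  dwarf: (103 − 99.5)² / 99.5 = 0.1231
χ² = 0.1231 + 0.1231 = 0.2462 ≈ 0.246
Degrees of freedom = 2 − 1 = 1; critical value at α = 0.05 is 3.841.
Since 0.246 < 3.841, we fail to reject the null hypothesis — the data are consistent with the 1:1 ratio.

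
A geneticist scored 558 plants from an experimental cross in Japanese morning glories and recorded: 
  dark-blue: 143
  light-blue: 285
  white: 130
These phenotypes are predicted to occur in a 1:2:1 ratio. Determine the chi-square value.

0.864

The 1:2:1 ratio has 4 parts, so with N = 558 the expected counts are:
  dark-blue: 558 × 1/4 = 139.5
  light-blue: 558 × 2/4 = 279
  white: 558 × 1/4 = 139.5
χ² = Σ (O − E)² / E
  dark-blue: (143 − 139.5)² / 139.5 = 0.0878
  light-blue: (285 − 279)² / 279 = 0.1290
  white: (130 − 139.5)² / 139.5 = 0.6470
χ² = 0.0878 + 0.1290 + 0.6470 = 0.8638 ≈ 0.864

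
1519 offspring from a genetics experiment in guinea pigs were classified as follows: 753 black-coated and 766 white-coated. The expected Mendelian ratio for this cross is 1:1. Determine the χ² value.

0.111

Under the 1:1 hypothesis (Σ ratio = 2, N = 1519):
  black-coated: 1519 × 1/2 = 759.5
  white-coated: 1519 × 1/2 = 759.5
χ² = Σ (O − E)² / E
  black-coated: (753 − 759.5)² / 759.5 = 0.0556
  white-coated: (766 − 759.5)² / 759.5 = 0.0556
χ² = 0.0556 + 0.0556 = 0.1112 ≈ 0.111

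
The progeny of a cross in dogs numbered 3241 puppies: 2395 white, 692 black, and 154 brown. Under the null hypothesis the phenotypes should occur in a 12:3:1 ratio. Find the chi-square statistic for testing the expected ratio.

23.866

The 12:3:1 ratio has 16 parts, so with N = 3241 the expected counts are:
  white: 3241 × 12/16 = 2430.75
  black: 3241 × 3/16 = 607.6875
  brown: 3241 × 1/16 = 202.5625
χ² = Σ (O − E)² / E
  white: (2395 − 2430.75)² / 2430.75 = 0.5258
  black: (692 − 607.6875)² / 607.6875 = 11.6978
  brown: (154 − 202.5625)² / 202.5625 = 11.6424
χ² = 0.5258 + 11.6978 + 11.6424 = 23.866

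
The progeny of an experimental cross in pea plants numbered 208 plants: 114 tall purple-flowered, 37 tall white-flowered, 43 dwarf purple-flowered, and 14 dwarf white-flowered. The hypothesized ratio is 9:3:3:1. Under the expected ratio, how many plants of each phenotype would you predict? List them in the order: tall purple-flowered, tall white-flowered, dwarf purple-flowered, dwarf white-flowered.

117, 39, 39, 13

The 9:3:3:1 ratio has 16 parts, so with N = 208 the expected counts are:
  tall purple-flowered: 208 × 9/16 = 117
  tall white-flowered: 208 × 3/16 = 39
  dwarf purple-flowered: 208 × 3/16 = 39
  dwarf white-flowered: 208 × 1/16 = 13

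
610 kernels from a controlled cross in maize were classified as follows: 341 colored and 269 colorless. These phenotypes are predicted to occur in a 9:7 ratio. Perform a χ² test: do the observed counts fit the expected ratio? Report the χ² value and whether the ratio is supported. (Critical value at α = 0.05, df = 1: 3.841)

The 9:7 ratio has 16 parts, so with N = 610 the expected counts are:
  colored: 610 × 9/16 = 343.125
  colorless: 610 × 7/16 = 266.875
χ² = Σ (O − E)² / E
  colored: (341 − 343.125)² / 343.125 = 0.0132
  colorless: (269 − 266.875)² / 266.875 = 0.0169
χ² = 0.0132 + 0.0169 = 0.0301 ≈ 0.030
Degrees of freedom = 2 − 1 = 1; critical value at α = 0.05 is 3.841.
Since 0.030 < 3.841, we fail to reject the null hypothesis — the data are consistent with the 9:7 ratio.

0.030; consistent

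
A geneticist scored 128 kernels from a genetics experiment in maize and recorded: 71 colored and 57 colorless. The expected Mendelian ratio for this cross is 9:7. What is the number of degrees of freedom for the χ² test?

A goodness-of-fit test with 2 phenotype classes has df = 2 − 1 = 1.

1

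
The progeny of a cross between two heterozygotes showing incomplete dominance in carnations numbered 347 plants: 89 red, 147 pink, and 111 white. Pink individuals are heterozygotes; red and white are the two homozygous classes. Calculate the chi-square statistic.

10.885

With incomplete dominance, a heterozygote × heterozygote cross gives a 1:2:1 phenotypic ratio.
Total ratio parts = 4. Expected numbers out of 347:
  red: 347 × 1/4 = 86.75
  pink: 347 × 2/4 = 173.5
  white: 347 × 1/4 = 86.75
χ² = Σ (O − E)² / E
  red: (89 − 86.75)² / 86.75 = 0.0584
  pink: (147 − 173.5)² / 173.5 = 4.0476
  white: (111 − 86.75)² / 86.75 = 6.7788
χ² = 0.0584 + 4.0476 + 6.7788 = 10.8848 ≈ 10.885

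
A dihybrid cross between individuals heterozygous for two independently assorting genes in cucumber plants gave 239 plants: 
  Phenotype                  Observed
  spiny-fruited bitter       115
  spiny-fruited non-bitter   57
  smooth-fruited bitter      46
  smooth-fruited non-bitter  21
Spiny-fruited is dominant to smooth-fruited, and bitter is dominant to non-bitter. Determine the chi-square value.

A dihybrid F₂ with independent assortment and complete dominance at both loci gives a 9:3:3:1 phenotypic ratio.
Under the 9:3:3:1 hypothesis (Σ ratio = 16, N = 239):
  spiny-fruited bitter: 239 × 9/16 = 134.4375
  spiny-fruited non-bitter: 239 × 3/16 = 44.8125
  smooth-fruited bitter: 239 × 3/16 = 44.8125
  smooth-fruited non-bitter: 239 × 1/16 = 14.9375
χ² = Σ (O − E)² / E
  spiny-fruited bitter: (115 − 134.4375)² / 134.4375 = 2.8103
  spiny-fruited non-bitter: (57 − 44.8125)² / 44.8125 = 3.3146
  smooth-fruited bitter: (46 − 44.8125)² / 44.8125 = 0.0315
  smooth-fruited non-bitter: (21 − 14.9375)² / 14.9375 = 2.4605
χ² = 2.8103 + 3.3146 + 0.0315 + 2.4605 = 8.6169 ≈ 8.617

8.617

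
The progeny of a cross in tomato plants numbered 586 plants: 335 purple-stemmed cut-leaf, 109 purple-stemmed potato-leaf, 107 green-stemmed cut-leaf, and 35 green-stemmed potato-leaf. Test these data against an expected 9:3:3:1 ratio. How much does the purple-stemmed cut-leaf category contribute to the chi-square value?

0.088

Total ratio parts = 16. Expected numbers out of 586:
  purple-stemmed cut-leaf: 586 × 9/16 = 329.625
  purple-stemmed potato-leaf: 586 × 3/16 = 109.875
  green-stemmed cut-leaf: 586 × 3/16 = 109.875
  green-stemmed potato-leaf: 586 × 1/16 = 36.625
Contribution of purple-stemmed cut-leaf: (335 − 329.625)² / 329.625 = 0.0876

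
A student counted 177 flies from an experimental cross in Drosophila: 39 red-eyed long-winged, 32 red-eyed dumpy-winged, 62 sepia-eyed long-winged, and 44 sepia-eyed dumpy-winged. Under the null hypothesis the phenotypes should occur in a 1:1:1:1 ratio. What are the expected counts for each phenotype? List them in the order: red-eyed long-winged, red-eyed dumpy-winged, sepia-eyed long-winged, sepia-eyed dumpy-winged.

Expected counts for N = 177 under a 1:1:1:1 ratio (total parts = 4):
  red-eyed long-winged: 177 × 1/4 = 44.25
  red-eyed dumpy-winged: 177 × 1/4 = 44.25
  sepia-eyed long-winged: 177 × 1/4 = 44.25
  sepia-eyed dumpy-winged: 177 × 1/4 = 44.25

44.25, 44.25, 44.25, 44.25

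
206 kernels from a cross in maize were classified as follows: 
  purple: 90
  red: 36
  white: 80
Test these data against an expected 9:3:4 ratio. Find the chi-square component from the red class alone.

Under the 9:3:4 hypothesis (Σ ratio = 16, N = 206):
  purple: 206 × 9/16 = 115.875
  red: 206 × 3/16 = 38.625
  white: 206 × 4/16 = 51.5
Contribution of red: (36 − 38.625)² / 38.625 = 0.1784

0.178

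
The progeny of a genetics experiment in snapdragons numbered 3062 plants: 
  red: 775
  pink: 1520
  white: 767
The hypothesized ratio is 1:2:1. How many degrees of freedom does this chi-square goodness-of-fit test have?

A goodness-of-fit test with 3 phenotype classes has df = 3 − 1 = 2.

2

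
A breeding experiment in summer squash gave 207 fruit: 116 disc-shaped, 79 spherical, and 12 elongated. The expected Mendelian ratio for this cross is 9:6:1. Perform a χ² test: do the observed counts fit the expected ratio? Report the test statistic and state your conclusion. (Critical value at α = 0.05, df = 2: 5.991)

Total ratio parts = 16. Expected numbers out of 207:
  disc-shaped: 207 × 9/16 = 116.4375
  spherical: 207 × 6/16 = 77.625
  elongated: 207 × 1/16 = 12.9375
χ² = Σ (O − E)² / E
  disc-shaped: (116 − 116.4375)² / 116.4375 = 0.0016
  spherical: (79 − 77.625)² / 77.625 = 0.0244
  elongated: (12 − 12.9375)² / 12.9375 = 0.0679
χ² = 0.0016 + 0.0244 + 0.0679 = 0.0939 ≈ 0.094
Degrees of freedom = 3 − 1 = 2; critical value at α = 0.05 is 5.991.
Since 0.094 < 5.991, we fail to reject the null hypothesis — the data are consistent with the 9:6:1 ratio.

0.094; consistent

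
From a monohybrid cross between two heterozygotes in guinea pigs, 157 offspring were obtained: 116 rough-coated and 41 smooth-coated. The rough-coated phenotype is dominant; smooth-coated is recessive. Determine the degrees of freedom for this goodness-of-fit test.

For a monohybrid cross between heterozygotes with complete dominance, the expected phenotypic ratio is 3:1.
A goodness-of-fit test with 2 phenotype classes has df = 2 − 1 = 1.

1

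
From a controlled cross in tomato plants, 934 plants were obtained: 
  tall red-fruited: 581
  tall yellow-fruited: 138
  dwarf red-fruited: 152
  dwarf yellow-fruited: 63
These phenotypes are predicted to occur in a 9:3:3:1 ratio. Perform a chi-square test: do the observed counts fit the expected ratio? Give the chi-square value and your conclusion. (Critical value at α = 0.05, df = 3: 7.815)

17.180; not consistent

The 9:3:3:1 ratio has 16 parts, so with N = 934 the expected counts are:
  tall red-fruited: 934 × 9/16 = 525.375
  tall yellow-fruited: 934 × 3/16 = 175.125
  dwarf red-fruited: 934 × 3/16 = 175.125
  dwarf yellow-fruited: 934 × 1/16 = 58.375
χ² = Σ (O − E)² / E
  tall red-fruited: (581 − 525.375)² / 525.375 = 5.8894
  tall yellow-fruited: (138 − 175.125)² / 175.125 = 7.8702
  dwarf red-fruited: (152 − 175.125)² / 175.125 = 3.0536
  dwarf yellow-fruited: (63 − 58.375)² / 58.375 = 0.3664
χ² = 5.8894 + 7.8702 + 3.0536 + 0.3664 = 17.1796 ≈ 17.180
Degrees of freedom = 4 − 1 = 3; critical value at α = 0.05 is 7.815.
Since 17.180 > 7.815, we reject the null hypothesis — the data do not fit the 9:3:3:1 ratio.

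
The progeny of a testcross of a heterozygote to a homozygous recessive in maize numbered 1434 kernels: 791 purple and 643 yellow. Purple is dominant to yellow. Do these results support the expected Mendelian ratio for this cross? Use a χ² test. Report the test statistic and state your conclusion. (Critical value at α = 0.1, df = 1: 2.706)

A testcross of a heterozygote (Aa × aa) gives a 1:1 phenotypic ratio.
Under the 1:1 hypothesis (Σ ratio = 2, N = 1434):
  purple: 1434 × 1/2 = 717
  yellow: 1434 × 1/2 = 717
χ² = Σ (O − E)² / E
  purple: (791 − 717)² / 717 = 7.6374
  yellow: (643 − 717)² / 717 = 7.6374
χ² = 7.6374 + 7.6374 = 15.2748 ≈ 15.275
Degrees of freedom = 2 − 1 = 1; critical value at α = 0.1 is 2.706.
Since 15.275 > 2.706, we reject the null hypothesis — the data do not fit the 1:1 ratio.

15.275; not consistent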